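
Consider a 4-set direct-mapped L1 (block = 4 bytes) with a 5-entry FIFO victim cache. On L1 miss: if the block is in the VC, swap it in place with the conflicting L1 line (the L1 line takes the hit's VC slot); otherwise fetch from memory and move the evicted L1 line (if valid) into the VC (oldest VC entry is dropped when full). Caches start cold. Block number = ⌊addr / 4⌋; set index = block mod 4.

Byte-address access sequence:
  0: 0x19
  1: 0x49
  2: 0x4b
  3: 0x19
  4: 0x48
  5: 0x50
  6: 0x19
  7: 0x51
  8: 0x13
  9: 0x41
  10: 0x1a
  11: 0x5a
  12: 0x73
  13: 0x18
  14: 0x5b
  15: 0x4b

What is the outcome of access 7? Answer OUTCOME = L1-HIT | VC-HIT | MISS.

0: 0x19 (blk 6, set 2) → MISS  vc=[]
1: 0x49 (blk 18, set 2) → MISS  vc=[6]
2: 0x4b (blk 18, set 2) → L1-HIT  vc=[6]
3: 0x19 (blk 6, set 2) → VC-HIT  vc=[18]
4: 0x48 (blk 18, set 2) → VC-HIT  vc=[6]
5: 0x50 (blk 20, set 0) → MISS  vc=[6]
6: 0x19 (blk 6, set 2) → VC-HIT  vc=[18]
7: 0x51 (blk 20, set 0) → L1-HIT  vc=[18]
8: 0x13 (blk 4, set 0) → MISS  vc=[18, 20]
9: 0x41 (blk 16, set 0) → MISS  vc=[18, 20, 4]
10: 0x1a (blk 6, set 2) → L1-HIT  vc=[18, 20, 4]
11: 0x5a (blk 22, set 2) → MISS  vc=[18, 20, 4, 6]
12: 0x73 (blk 28, set 0) → MISS  vc=[18, 20, 4, 6, 16]
13: 0x18 (blk 6, set 2) → VC-HIT  vc=[18, 20, 4, 22, 16]
14: 0x5b (blk 22, set 2) → VC-HIT  vc=[18, 20, 4, 6, 16]
15: 0x4b (blk 18, set 2) → VC-HIT  vc=[22, 20, 4, 6, 16]

OUTCOME = L1-HIT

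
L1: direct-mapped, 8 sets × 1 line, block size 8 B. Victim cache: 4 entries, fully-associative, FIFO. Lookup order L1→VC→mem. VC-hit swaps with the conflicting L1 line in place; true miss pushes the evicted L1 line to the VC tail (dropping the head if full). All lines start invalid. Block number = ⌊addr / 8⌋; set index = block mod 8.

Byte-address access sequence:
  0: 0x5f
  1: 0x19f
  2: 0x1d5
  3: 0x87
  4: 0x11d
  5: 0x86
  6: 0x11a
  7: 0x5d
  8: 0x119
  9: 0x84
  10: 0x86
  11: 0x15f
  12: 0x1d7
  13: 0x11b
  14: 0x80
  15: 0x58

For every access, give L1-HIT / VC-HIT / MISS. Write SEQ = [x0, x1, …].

0: 0x5f (blk 11, set 3) → MISS  vc=[]
1: 0x19f (blk 51, set 3) → MISS  vc=[11]
2: 0x1d5 (blk 58, set 2) → MISS  vc=[11]
3: 0x87 (blk 16, set 0) → MISS  vc=[11]
4: 0x11d (blk 35, set 3) → MISS  vc=[11, 51]
5: 0x86 (blk 16, set 0) → L1-HIT  vc=[11, 51]
6: 0x11a (blk 35, set 3) → L1-HIT  vc=[11, 51]
7: 0x5d (blk 11, set 3) → VC-HIT  vc=[35, 51]
8: 0x119 (blk 35, set 3) → VC-HIT  vc=[11, 51]
9: 0x84 (blk 16, set 0) → L1-HIT  vc=[11, 51]
10: 0x86 (blk 16, set 0) → L1-HIT  vc=[11, 51]
11: 0x15f (blk 43, set 3) → MISS  vc=[11, 51, 35]
12: 0x1d7 (blk 58, set 2) → L1-HIT  vc=[11, 51, 35]
13: 0x11b (blk 35, set 3) → VC-HIT  vc=[11, 51, 43]
14: 0x80 (blk 16, set 0) → L1-HIT  vc=[11, 51, 43]
15: 0x58 (blk 11, set 3) → VC-HIT  vc=[35, 51, 43]

SEQ = [MISS, MISS, MISS, MISS, MISS, L1-HIT, L1-HIT, VC-HIT, VC-HIT, L1-HIT, L1-HIT, MISS, L1-HIT, VC-HIT, L1-HIT, VC-HIT]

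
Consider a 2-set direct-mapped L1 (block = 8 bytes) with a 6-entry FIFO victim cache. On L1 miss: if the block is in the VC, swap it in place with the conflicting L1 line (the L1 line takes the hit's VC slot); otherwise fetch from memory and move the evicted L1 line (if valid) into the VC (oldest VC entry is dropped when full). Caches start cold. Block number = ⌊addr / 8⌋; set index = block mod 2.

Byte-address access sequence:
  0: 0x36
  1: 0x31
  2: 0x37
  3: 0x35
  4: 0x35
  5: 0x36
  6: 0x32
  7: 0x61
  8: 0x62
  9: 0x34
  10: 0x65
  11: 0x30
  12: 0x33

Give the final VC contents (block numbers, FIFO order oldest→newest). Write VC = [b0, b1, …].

0: 0x36 (blk 6, set 0) → MISS  vc=[]
1: 0x31 (blk 6, set 0) → L1-HIT  vc=[]
2: 0x37 (blk 6, set 0) → L1-HIT  vc=[]
3: 0x35 (blk 6, set 0) → L1-HIT  vc=[]
4: 0x35 (blk 6, set 0) → L1-HIT  vc=[]
5: 0x36 (blk 6, set 0) → L1-HIT  vc=[]
6: 0x32 (blk 6, set 0) → L1-HIT  vc=[]
7: 0x61 (blk 12, set 0) → MISS  vc=[6]
8: 0x62 (blk 12, set 0) → L1-HIT  vc=[6]
9: 0x34 (blk 6, set 0) → VC-HIT  vc=[12]
10: 0x65 (blk 12, set 0) → VC-HIT  vc=[6]
11: 0x30 (blk 6, set 0) → VC-HIT  vc=[12]
12: 0x33 (blk 6, set 0) → L1-HIT  vc=[12]

VC = [12]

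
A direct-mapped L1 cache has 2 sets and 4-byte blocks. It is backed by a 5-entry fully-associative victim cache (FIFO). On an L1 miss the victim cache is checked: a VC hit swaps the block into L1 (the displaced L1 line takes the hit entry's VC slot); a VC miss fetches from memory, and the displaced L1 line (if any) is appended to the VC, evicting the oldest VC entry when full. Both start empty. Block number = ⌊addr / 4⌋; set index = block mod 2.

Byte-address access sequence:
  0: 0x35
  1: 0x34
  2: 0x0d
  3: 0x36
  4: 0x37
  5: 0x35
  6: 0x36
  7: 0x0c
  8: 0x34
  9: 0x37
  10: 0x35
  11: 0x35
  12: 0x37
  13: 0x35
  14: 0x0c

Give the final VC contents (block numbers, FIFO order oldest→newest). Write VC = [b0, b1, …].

VC = [13]

  [0] addr=0x35 blk=13 s=1: MISS | VC []
  [1] addr=0x34 blk=13 s=1: L1-HIT | VC []
  [2] addr=0xd blk=3 s=1: MISS | VC [13]
  [3] addr=0x36 blk=13 s=1: VC-HIT | VC [3]
  [4] addr=0x37 blk=13 s=1: L1-HIT | VC [3]
  [5] addr=0x35 blk=13 s=1: L1-HIT | VC [3]
  [6] addr=0x36 blk=13 s=1: L1-HIT | VC [3]
  [7] addr=0xc blk=3 s=1: VC-HIT | VC [13]
  [8] addr=0x34 blk=13 s=1: VC-HIT | VC [3]
  [9] addr=0x37 blk=13 s=1: L1-HIT | VC [3]
  [10] addr=0x35 blk=13 s=1: L1-HIT | VC [3]
  [11] addr=0x35 blk=13 s=1: L1-HIT | VC [3]
  [12] addr=0x37 blk=13 s=1: L1-HIT | VC [3]
  [13] addr=0x35 blk=13 s=1: L1-HIT | VC [3]
  [14] addr=0xc blk=3 s=1: VC-HIT | VC [13]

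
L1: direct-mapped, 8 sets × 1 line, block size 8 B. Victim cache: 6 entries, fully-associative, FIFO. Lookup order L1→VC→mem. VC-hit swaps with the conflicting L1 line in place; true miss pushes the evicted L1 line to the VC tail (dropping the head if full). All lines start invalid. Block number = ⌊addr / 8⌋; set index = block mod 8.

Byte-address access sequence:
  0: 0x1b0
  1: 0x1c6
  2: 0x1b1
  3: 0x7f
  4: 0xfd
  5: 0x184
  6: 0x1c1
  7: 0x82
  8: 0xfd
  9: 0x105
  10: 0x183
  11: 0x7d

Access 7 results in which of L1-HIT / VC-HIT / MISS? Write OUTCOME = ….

OUTCOME = MISS

#0 0x1b0→b54/s6 MISS; vc=[]
#1 0x1c6→b56/s0 MISS; vc=[]
#2 0x1b1→b54/s6 L1-HIT; vc=[]
#3 0x7f→b15/s7 MISS; vc=[]
#4 0xfd→b31/s7 MISS; vc=[15]
#5 0x184→b48/s0 MISS; vc=[15,56]
#6 0x1c1→b56/s0 VC-HIT; vc=[15,48]
#7 0x82→b16/s0 MISS; vc=[15,48,56]
#8 0xfd→b31/s7 L1-HIT; vc=[15,48,56]
#9 0x105→b32/s0 MISS; vc=[15,48,56,16]
#10 0x183→b48/s0 VC-HIT; vc=[15,32,56,16]
#11 0x7d→b15/s7 VC-HIT; vc=[31,32,56,16]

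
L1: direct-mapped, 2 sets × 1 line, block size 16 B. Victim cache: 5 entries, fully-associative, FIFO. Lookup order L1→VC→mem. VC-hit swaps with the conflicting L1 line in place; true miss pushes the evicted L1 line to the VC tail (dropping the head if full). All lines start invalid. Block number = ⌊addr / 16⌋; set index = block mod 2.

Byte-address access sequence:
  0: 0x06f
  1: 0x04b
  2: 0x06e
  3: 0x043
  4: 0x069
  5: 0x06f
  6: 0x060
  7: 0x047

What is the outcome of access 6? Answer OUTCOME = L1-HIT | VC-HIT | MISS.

OUTCOME = L1-HIT

  [0] addr=0x6f blk=6 s=0: MISS | VC []
  [1] addr=0x4b blk=4 s=0: MISS | VC [6]
  [2] addr=0x6e blk=6 s=0: VC-HIT | VC [4]
  [3] addr=0x43 blk=4 s=0: VC-HIT | VC [6]
  [4] addr=0x69 blk=6 s=0: VC-HIT | VC [4]
  [5] addr=0x6f blk=6 s=0: L1-HIT | VC [4]
  [6] addr=0x60 blk=6 s=0: L1-HIT | VC [4]
  [7] addr=0x47 blk=4 s=0: VC-HIT | VC [6]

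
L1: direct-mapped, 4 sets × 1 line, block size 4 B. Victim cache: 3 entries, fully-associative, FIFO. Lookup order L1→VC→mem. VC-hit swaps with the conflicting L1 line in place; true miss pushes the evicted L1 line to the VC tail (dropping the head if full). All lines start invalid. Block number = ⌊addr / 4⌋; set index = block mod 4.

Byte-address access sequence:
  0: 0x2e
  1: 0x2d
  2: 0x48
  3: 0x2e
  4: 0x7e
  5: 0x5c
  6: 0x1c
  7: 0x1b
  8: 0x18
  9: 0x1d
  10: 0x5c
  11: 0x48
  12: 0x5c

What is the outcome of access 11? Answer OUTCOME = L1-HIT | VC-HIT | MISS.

OUTCOME = VC-HIT

  [0] addr=0x2e blk=11 s=3: MISS | VC []
  [1] addr=0x2d blk=11 s=3: L1-HIT | VC []
  [2] addr=0x48 blk=18 s=2: MISS | VC []
  [3] addr=0x2e blk=11 s=3: L1-HIT | VC []
  [4] addr=0x7e blk=31 s=3: MISS | VC [11]
  [5] addr=0x5c blk=23 s=3: MISS | VC [11, 31]
  [6] addr=0x1c blk=7 s=3: MISS | VC [11, 31, 23]
  [7] addr=0x1b blk=6 s=2: MISS | VC [31, 23, 18]
  [8] addr=0x18 blk=6 s=2: L1-HIT | VC [31, 23, 18]
  [9] addr=0x1d blk=7 s=3: L1-HIT | VC [31, 23, 18]
  [10] addr=0x5c blk=23 s=3: VC-HIT | VC [31, 7, 18]
  [11] addr=0x48 blk=18 s=2: VC-HIT | VC [31, 7, 6]
  [12] addr=0x5c blk=23 s=3: L1-HIT | VC [31, 7, 6]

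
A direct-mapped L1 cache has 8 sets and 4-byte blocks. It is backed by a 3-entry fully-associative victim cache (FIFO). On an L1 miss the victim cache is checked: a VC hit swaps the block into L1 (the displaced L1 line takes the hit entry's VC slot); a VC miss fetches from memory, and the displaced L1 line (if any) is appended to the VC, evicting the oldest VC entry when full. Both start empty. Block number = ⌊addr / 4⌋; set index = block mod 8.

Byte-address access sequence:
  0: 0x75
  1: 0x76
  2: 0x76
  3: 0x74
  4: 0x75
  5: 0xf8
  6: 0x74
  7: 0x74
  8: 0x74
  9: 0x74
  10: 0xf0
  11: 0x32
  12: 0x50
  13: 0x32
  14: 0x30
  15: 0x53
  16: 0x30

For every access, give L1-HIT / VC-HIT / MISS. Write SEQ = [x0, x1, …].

SEQ = [MISS, L1-HIT, L1-HIT, L1-HIT, L1-HIT, MISS, L1-HIT, L1-HIT, L1-HIT, L1-HIT, MISS, MISS, MISS, VC-HIT, L1-HIT, VC-HIT, VC-HIT]

#0 0x75→b29/s5 MISS; vc=[]
#1 0x76→b29/s5 L1-HIT; vc=[]
#2 0x76→b29/s5 L1-HIT; vc=[]
#3 0x74→b29/s5 L1-HIT; vc=[]
#4 0x75→b29/s5 L1-HIT; vc=[]
#5 0xf8→b62/s6 MISS; vc=[]
#6 0x74→b29/s5 L1-HIT; vc=[]
#7 0x74→b29/s5 L1-HIT; vc=[]
#8 0x74→b29/s5 L1-HIT; vc=[]
#9 0x74→b29/s5 L1-HIT; vc=[]
#10 0xf0→b60/s4 MISS; vc=[]
#11 0x32→b12/s4 MISS; vc=[60]
#12 0x50→b20/s4 MISS; vc=[60,12]
#13 0x32→b12/s4 VC-HIT; vc=[60,20]
#14 0x30→b12/s4 L1-HIT; vc=[60,20]
#15 0x53→b20/s4 VC-HIT; vc=[60,12]
#16 0x30→b12/s4 VC-HIT; vc=[60,20]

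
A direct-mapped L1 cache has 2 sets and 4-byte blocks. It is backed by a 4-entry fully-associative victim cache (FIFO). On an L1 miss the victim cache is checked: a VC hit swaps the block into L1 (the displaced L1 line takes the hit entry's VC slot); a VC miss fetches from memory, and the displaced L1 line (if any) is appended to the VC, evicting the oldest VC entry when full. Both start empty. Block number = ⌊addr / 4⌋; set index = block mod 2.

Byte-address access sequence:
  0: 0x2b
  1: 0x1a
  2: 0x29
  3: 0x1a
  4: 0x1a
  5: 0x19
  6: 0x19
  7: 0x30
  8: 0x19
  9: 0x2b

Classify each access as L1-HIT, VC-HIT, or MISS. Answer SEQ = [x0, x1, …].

0: 0x2b (blk 10, set 0) → MISS  vc=[]
1: 0x1a (blk 6, set 0) → MISS  vc=[10]
2: 0x29 (blk 10, set 0) → VC-HIT  vc=[6]
3: 0x1a (blk 6, set 0) → VC-HIT  vc=[10]
4: 0x1a (blk 6, set 0) → L1-HIT  vc=[10]
5: 0x19 (blk 6, set 0) → L1-HIT  vc=[10]
6: 0x19 (blk 6, set 0) → L1-HIT  vc=[10]
7: 0x30 (blk 12, set 0) → MISS  vc=[10, 6]
8: 0x19 (blk 6, set 0) → VC-HIT  vc=[10, 12]
9: 0x2b (blk 10, set 0) → VC-HIT  vc=[6, 12]

SEQ = [MISS, MISS, VC-HIT, VC-HIT, L1-HIT, L1-HIT, L1-HIT, MISS, VC-HIT, VC-HIT]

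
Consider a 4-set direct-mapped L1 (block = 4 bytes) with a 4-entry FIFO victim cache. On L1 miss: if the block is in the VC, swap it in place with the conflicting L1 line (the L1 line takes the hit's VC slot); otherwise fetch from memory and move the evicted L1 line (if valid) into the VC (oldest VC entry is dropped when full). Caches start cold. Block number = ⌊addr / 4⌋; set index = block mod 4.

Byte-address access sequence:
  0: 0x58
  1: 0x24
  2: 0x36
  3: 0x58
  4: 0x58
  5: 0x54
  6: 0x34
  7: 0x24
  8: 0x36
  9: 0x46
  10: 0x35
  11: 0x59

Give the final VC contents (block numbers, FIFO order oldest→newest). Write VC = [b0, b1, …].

#0 0x58→b22/s2 MISS; vc=[]
#1 0x24→b9/s1 MISS; vc=[]
#2 0x36→b13/s1 MISS; vc=[9]
#3 0x58→b22/s2 L1-HIT; vc=[9]
#4 0x58→b22/s2 L1-HIT; vc=[9]
#5 0x54→b21/s1 MISS; vc=[9,13]
#6 0x34→b13/s1 VC-HIT; vc=[9,21]
#7 0x24→b9/s1 VC-HIT; vc=[13,21]
#8 0x36→b13/s1 VC-HIT; vc=[9,21]
#9 0x46→b17/s1 MISS; vc=[9,21,13]
#10 0x35→b13/s1 VC-HIT; vc=[9,21,17]
#11 0x59→b22/s2 L1-HIT; vc=[9,21,17]

VC = [9, 21, 17]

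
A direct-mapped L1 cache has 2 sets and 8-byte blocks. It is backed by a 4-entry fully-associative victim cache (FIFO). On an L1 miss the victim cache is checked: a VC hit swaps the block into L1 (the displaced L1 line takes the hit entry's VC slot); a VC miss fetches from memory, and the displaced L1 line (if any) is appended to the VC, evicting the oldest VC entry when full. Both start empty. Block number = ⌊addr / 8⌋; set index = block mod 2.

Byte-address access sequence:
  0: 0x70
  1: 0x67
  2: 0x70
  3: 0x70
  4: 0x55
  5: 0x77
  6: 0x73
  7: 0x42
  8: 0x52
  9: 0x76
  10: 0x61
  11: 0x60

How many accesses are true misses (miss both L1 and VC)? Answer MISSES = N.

  [0] addr=0x70 blk=14 s=0: MISS | VC []
  [1] addr=0x67 blk=12 s=0: MISS | VC [14]
  [2] addr=0x70 blk=14 s=0: VC-HIT | VC [12]
  [3] addr=0x70 blk=14 s=0: L1-HIT | VC [12]
  [4] addr=0x55 blk=10 s=0: MISS | VC [12, 14]
  [5] addr=0x77 blk=14 s=0: VC-HIT | VC [12, 10]
  [6] addr=0x73 blk=14 s=0: L1-HIT | VC [12, 10]
  [7] addr=0x42 blk=8 s=0: MISS | VC [12, 10, 14]
  [8] addr=0x52 blk=10 s=0: VC-HIT | VC [12, 8, 14]
  [9] addr=0x76 blk=14 s=0: VC-HIT | VC [12, 8, 10]
  [10] addr=0x61 blk=12 s=0: VC-HIT | VC [14, 8, 10]
  [11] addr=0x60 blk=12 s=0: L1-HIT | VC [14, 8, 10]

MISSES = 4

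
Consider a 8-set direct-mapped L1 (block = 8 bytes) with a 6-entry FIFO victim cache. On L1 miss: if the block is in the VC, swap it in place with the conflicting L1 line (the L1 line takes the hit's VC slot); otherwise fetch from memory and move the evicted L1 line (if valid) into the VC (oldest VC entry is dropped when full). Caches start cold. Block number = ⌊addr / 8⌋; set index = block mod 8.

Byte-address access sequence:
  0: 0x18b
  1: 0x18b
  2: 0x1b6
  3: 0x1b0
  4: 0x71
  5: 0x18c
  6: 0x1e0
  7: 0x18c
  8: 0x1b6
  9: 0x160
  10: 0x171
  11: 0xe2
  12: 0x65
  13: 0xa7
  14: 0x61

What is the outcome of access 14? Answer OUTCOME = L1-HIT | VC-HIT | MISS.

  [0] addr=0x18b blk=49 s=1: MISS | VC []
  [1] addr=0x18b blk=49 s=1: L1-HIT | VC []
  [2] addr=0x1b6 blk=54 s=6: MISS | VC []
  [3] addr=0x1b0 blk=54 s=6: L1-HIT | VC []
  [4] addr=0x71 blk=14 s=6: MISS | VC [54]
  [5] addr=0x18c blk=49 s=1: L1-HIT | VC [54]
  [6] addr=0x1e0 blk=60 s=4: MISS | VC [54]
  [7] addr=0x18c blk=49 s=1: L1-HIT | VC [54]
  [8] addr=0x1b6 blk=54 s=6: VC-HIT | VC [14]
  [9] addr=0x160 blk=44 s=4: MISS | VC [14, 60]
  [10] addr=0x171 blk=46 s=6: MISS | VC [14, 60, 54]
  [11] addr=0xe2 blk=28 s=4: MISS | VC [14, 60, 54, 44]
  [12] addr=0x65 blk=12 s=4: MISS | VC [14, 60, 54, 44, 28]
  [13] addr=0xa7 blk=20 s=4: MISS | VC [14, 60, 54, 44, 28, 12]
  [14] addr=0x61 blk=12 s=4: VC-HIT | VC [14, 60, 54, 44, 28, 20]

OUTCOME = VC-HIT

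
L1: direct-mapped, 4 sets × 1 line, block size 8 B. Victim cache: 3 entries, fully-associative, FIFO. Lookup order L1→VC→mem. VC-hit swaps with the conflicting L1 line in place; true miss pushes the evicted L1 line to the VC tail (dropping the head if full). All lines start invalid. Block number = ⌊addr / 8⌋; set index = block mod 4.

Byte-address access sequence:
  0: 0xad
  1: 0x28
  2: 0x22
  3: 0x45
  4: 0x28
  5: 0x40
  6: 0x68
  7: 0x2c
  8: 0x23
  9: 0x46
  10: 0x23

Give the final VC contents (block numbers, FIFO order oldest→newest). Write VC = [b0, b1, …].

#0 0xad→b21/s1 MISS; vc=[]
#1 0x28→b5/s1 MISS; vc=[21]
#2 0x22→b4/s0 MISS; vc=[21]
#3 0x45→b8/s0 MISS; vc=[21,4]
#4 0x28→b5/s1 L1-HIT; vc=[21,4]
#5 0x40→b8/s0 L1-HIT; vc=[21,4]
#6 0x68→b13/s1 MISS; vc=[21,4,5]
#7 0x2c→b5/s1 VC-HIT; vc=[21,4,13]
#8 0x23→b4/s0 VC-HIT; vc=[21,8,13]
#9 0x46→b8/s0 VC-HIT; vc=[21,4,13]
#10 0x23→b4/s0 VC-HIT; vc=[21,8,13]

VC = [21, 8, 13]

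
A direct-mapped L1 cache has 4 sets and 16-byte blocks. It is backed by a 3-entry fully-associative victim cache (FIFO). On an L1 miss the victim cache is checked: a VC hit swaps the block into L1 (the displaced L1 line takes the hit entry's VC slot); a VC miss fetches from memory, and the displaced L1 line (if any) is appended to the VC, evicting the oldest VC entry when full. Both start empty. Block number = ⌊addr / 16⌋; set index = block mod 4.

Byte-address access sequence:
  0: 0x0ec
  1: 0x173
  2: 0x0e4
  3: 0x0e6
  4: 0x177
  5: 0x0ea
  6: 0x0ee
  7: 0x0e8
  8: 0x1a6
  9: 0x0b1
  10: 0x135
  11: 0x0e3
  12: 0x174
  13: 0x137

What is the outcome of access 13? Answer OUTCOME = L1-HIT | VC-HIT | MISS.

OUTCOME = VC-HIT

  [0] addr=0xec blk=14 s=2: MISS | VC []
  [1] addr=0x173 blk=23 s=3: MISS | VC []
  [2] addr=0xe4 blk=14 s=2: L1-HIT | VC []
  [3] addr=0xe6 blk=14 s=2: L1-HIT | VC []
  [4] addr=0x177 blk=23 s=3: L1-HIT | VC []
  [5] addr=0xea blk=14 s=2: L1-HIT | VC []
  [6] addr=0xee blk=14 s=2: L1-HIT | VC []
  [7] addr=0xe8 blk=14 s=2: L1-HIT | VC []
  [8] addr=0x1a6 blk=26 s=2: MISS | VC [14]
  [9] addr=0xb1 blk=11 s=3: MISS | VC [14, 23]
  [10] addr=0x135 blk=19 s=3: MISS | VC [14, 23, 11]
  [11] addr=0xe3 blk=14 s=2: VC-HIT | VC [26, 23, 11]
  [12] addr=0x174 blk=23 s=3: VC-HIT | VC [26, 19, 11]
  [13] addr=0x137 blk=19 s=3: VC-HIT | VC [26, 23, 11]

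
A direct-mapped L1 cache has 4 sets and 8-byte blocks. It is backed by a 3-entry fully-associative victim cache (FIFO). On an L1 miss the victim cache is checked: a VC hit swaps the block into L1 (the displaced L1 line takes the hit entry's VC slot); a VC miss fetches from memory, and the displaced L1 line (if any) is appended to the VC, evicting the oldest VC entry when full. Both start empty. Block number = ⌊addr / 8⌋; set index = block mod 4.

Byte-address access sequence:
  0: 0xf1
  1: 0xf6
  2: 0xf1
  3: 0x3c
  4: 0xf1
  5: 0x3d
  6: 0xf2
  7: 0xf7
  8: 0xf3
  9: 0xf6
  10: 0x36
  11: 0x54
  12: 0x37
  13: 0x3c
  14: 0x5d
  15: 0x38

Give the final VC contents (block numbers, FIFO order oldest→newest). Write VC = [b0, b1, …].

0: 0xf1 (blk 30, set 2) → MISS  vc=[]
1: 0xf6 (blk 30, set 2) → L1-HIT  vc=[]
2: 0xf1 (blk 30, set 2) → L1-HIT  vc=[]
3: 0x3c (blk 7, set 3) → MISS  vc=[]
4: 0xf1 (blk 30, set 2) → L1-HIT  vc=[]
5: 0x3d (blk 7, set 3) → L1-HIT  vc=[]
6: 0xf2 (blk 30, set 2) → L1-HIT  vc=[]
7: 0xf7 (blk 30, set 2) → L1-HIT  vc=[]
8: 0xf3 (blk 30, set 2) → L1-HIT  vc=[]
9: 0xf6 (blk 30, set 2) → L1-HIT  vc=[]
10: 0x36 (blk 6, set 2) → MISS  vc=[30]
11: 0x54 (blk 10, set 2) → MISS  vc=[30, 6]
12: 0x37 (blk 6, set 2) → VC-HIT  vc=[30, 10]
13: 0x3c (blk 7, set 3) → L1-HIT  vc=[30, 10]
14: 0x5d (blk 11, set 3) → MISS  vc=[30, 10, 7]
15: 0x38 (blk 7, set 3) → VC-HIT  vc=[30, 10, 11]

VC = [30, 10, 11]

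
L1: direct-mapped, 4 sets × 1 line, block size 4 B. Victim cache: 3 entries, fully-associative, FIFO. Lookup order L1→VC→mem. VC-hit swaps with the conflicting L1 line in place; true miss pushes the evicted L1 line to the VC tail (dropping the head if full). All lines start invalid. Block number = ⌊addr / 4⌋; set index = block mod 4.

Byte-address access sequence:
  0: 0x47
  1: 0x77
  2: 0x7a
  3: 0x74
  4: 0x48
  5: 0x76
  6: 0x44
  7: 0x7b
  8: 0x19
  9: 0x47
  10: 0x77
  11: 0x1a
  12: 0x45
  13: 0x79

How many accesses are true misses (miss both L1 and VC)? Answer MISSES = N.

0: 0x47 (blk 17, set 1) → MISS  vc=[]
1: 0x77 (blk 29, set 1) → MISS  vc=[17]
2: 0x7a (blk 30, set 2) → MISS  vc=[17]
3: 0x74 (blk 29, set 1) → L1-HIT  vc=[17]
4: 0x48 (blk 18, set 2) → MISS  vc=[17, 30]
5: 0x76 (blk 29, set 1) → L1-HIT  vc=[17, 30]
6: 0x44 (blk 17, set 1) → VC-HIT  vc=[29, 30]
7: 0x7b (blk 30, set 2) → VC-HIT  vc=[29, 18]
8: 0x19 (blk 6, set 2) → MISS  vc=[29, 18, 30]
9: 0x47 (blk 17, set 1) → L1-HIT  vc=[29, 18, 30]
10: 0x77 (blk 29, set 1) → VC-HIT  vc=[17, 18, 30]
11: 0x1a (blk 6, set 2) → L1-HIT  vc=[17, 18, 30]
12: 0x45 (blk 17, set 1) → VC-HIT  vc=[29, 18, 30]
13: 0x79 (blk 30, set 2) → VC-HIT  vc=[29, 18, 6]

MISSES = 5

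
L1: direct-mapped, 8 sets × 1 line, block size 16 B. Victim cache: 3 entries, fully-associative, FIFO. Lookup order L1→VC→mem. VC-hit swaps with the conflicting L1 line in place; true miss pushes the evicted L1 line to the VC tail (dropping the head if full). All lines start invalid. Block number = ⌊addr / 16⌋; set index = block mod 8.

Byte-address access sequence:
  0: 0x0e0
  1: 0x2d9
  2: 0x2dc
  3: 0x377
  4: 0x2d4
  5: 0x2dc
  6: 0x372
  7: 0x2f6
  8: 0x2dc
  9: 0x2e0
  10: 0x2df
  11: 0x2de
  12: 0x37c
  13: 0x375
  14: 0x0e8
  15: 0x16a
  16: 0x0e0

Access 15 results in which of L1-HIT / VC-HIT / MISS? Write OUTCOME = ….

#0 0xe0→b14/s6 MISS; vc=[]
#1 0x2d9→b45/s5 MISS; vc=[]
#2 0x2dc→b45/s5 L1-HIT; vc=[]
#3 0x377→b55/s7 MISS; vc=[]
#4 0x2d4→b45/s5 L1-HIT; vc=[]
#5 0x2dc→b45/s5 L1-HIT; vc=[]
#6 0x372→b55/s7 L1-HIT; vc=[]
#7 0x2f6→b47/s7 MISS; vc=[55]
#8 0x2dc→b45/s5 L1-HIT; vc=[55]
#9 0x2e0→b46/s6 MISS; vc=[55,14]
#10 0x2df→b45/s5 L1-HIT; vc=[55,14]
#11 0x2de→b45/s5 L1-HIT; vc=[55,14]
#12 0x37c→b55/s7 VC-HIT; vc=[47,14]
#13 0x375→b55/s7 L1-HIT; vc=[47,14]
#14 0xe8→b14/s6 VC-HIT; vc=[47,46]
#15 0x16a→b22/s6 MISS; vc=[47,46,14]
#16 0xe0→b14/s6 VC-HIT; vc=[47,46,22]

OUTCOME = MISS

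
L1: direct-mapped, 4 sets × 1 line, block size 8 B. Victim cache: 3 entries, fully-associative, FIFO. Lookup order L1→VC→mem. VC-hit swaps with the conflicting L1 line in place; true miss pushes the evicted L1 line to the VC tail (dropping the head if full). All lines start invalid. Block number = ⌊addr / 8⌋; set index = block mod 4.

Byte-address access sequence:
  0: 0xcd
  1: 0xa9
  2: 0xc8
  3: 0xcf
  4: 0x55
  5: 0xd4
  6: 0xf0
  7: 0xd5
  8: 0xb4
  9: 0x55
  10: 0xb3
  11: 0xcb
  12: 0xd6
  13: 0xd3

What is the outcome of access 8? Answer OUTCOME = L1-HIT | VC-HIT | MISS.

  [0] addr=0xcd blk=25 s=1: MISS | VC []
  [1] addr=0xa9 blk=21 s=1: MISS | VC [25]
  [2] addr=0xc8 blk=25 s=1: VC-HIT | VC [21]
  [3] addr=0xcf blk=25 s=1: L1-HIT | VC [21]
  [4] addr=0x55 blk=10 s=2: MISS | VC [21]
  [5] addr=0xd4 blk=26 s=2: MISS | VC [21, 10]
  [6] addr=0xf0 blk=30 s=2: MISS | VC [21, 10, 26]
  [7] addr=0xd5 blk=26 s=2: VC-HIT | VC [21, 10, 30]
  [8] addr=0xb4 blk=22 s=2: MISS | VC [10, 30, 26]
  [9] addr=0x55 blk=10 s=2: VC-HIT | VC [22, 30, 26]
  [10] addr=0xb3 blk=22 s=2: VC-HIT | VC [10, 30, 26]
  [11] addr=0xcb blk=25 s=1: L1-HIT | VC [10, 30, 26]
  [12] addr=0xd6 blk=26 s=2: VC-HIT | VC [10, 30, 22]
  [13] addr=0xd3 blk=26 s=2: L1-HIT | VC [10, 30, 22]

OUTCOME = MISS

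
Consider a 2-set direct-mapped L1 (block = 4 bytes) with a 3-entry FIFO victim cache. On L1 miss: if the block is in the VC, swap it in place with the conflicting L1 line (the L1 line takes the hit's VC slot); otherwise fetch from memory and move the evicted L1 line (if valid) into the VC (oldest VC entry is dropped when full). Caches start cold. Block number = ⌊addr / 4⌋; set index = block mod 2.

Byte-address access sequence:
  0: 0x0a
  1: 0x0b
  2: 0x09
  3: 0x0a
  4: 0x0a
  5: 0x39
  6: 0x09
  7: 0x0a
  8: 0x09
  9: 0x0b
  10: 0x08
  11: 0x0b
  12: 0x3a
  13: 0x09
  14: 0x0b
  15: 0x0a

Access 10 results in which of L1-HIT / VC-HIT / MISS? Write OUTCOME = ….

OUTCOME = L1-HIT

#0 0xa→b2/s0 MISS; vc=[]
#1 0xb→b2/s0 L1-HIT; vc=[]
#2 0x9→b2/s0 L1-HIT; vc=[]
#3 0xa→b2/s0 L1-HIT; vc=[]
#4 0xa→b2/s0 L1-HIT; vc=[]
#5 0x39→b14/s0 MISS; vc=[2]
#6 0x9→b2/s0 VC-HIT; vc=[14]
#7 0xa→b2/s0 L1-HIT; vc=[14]
#8 0x9→b2/s0 L1-HIT; vc=[14]
#9 0xb→b2/s0 L1-HIT; vc=[14]
#10 0x8→b2/s0 L1-HIT; vc=[14]
#11 0xb→b2/s0 L1-HIT; vc=[14]
#12 0x3a→b14/s0 VC-HIT; vc=[2]
#13 0x9→b2/s0 VC-HIT; vc=[14]
#14 0xb→b2/s0 L1-HIT; vc=[14]
#15 0xa→b2/s0 L1-HIT; vc=[14]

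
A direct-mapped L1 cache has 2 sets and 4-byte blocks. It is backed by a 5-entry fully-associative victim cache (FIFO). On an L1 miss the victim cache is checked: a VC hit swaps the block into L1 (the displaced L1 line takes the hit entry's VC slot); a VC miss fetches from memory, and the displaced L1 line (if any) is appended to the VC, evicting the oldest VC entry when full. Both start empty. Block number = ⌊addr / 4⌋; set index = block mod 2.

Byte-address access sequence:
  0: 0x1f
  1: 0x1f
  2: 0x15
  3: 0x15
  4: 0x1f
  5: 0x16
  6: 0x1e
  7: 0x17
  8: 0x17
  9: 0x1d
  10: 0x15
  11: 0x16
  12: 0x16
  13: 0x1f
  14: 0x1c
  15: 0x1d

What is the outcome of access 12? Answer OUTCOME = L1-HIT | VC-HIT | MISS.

  [0] addr=0x1f blk=7 s=1: MISS | VC []
  [1] addr=0x1f blk=7 s=1: L1-HIT | VC []
  [2] addr=0x15 blk=5 s=1: MISS | VC [7]
  [3] addr=0x15 blk=5 s=1: L1-HIT | VC [7]
  [4] addr=0x1f blk=7 s=1: VC-HIT | VC [5]
  [5] addr=0x16 blk=5 s=1: VC-HIT | VC [7]
  [6] addr=0x1e blk=7 s=1: VC-HIT | VC [5]
  [7] addr=0x17 blk=5 s=1: VC-HIT | VC [7]
  [8] addr=0x17 blk=5 s=1: L1-HIT | VC [7]
  [9] addr=0x1d blk=7 s=1: VC-HIT | VC [5]
  [10] addr=0x15 blk=5 s=1: VC-HIT | VC [7]
  [11] addr=0x16 blk=5 s=1: L1-HIT | VC [7]
  [12] addr=0x16 blk=5 s=1: L1-HIT | VC [7]
  [13] addr=0x1f blk=7 s=1: VC-HIT | VC [5]
  [14] addr=0x1c blk=7 s=1: L1-HIT | VC [5]
  [15] addr=0x1d blk=7 s=1: L1-HIT | VC [5]

OUTCOME = L1-HIT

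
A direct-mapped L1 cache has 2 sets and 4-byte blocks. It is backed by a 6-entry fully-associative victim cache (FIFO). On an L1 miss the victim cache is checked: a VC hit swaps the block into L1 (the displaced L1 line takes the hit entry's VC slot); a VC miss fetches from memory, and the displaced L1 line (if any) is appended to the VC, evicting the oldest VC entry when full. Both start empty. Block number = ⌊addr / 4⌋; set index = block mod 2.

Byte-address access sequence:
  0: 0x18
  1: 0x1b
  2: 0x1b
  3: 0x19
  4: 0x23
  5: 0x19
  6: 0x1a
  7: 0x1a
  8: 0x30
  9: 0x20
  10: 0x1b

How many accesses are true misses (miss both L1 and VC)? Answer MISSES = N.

0: 0x18 (blk 6, set 0) → MISS  vc=[]
1: 0x1b (blk 6, set 0) → L1-HIT  vc=[]
2: 0x1b (blk 6, set 0) → L1-HIT  vc=[]
3: 0x19 (blk 6, set 0) → L1-HIT  vc=[]
4: 0x23 (blk 8, set 0) → MISS  vc=[6]
5: 0x19 (blk 6, set 0) → VC-HIT  vc=[8]
6: 0x1a (blk 6, set 0) → L1-HIT  vc=[8]
7: 0x1a (blk 6, set 0) → L1-HIT  vc=[8]
8: 0x30 (blk 12, set 0) → MISS  vc=[8, 6]
9: 0x20 (blk 8, set 0) → VC-HIT  vc=[12, 6]
10: 0x1b (blk 6, set 0) → VC-HIT  vc=[12, 8]

MISSES = 3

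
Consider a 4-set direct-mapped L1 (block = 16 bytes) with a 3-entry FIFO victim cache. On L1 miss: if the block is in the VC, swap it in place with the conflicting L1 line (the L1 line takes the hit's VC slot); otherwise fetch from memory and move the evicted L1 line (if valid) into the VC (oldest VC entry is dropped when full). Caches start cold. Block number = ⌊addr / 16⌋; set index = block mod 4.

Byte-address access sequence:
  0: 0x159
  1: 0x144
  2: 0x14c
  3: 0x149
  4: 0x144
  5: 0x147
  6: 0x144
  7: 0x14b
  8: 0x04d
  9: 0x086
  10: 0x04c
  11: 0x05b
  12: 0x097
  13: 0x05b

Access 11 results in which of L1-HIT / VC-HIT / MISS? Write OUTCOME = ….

OUTCOME = MISS

#0 0x159→b21/s1 MISS; vc=[]
#1 0x144→b20/s0 MISS; vc=[]
#2 0x14c→b20/s0 L1-HIT; vc=[]
#3 0x149→b20/s0 L1-HIT; vc=[]
#4 0x144→b20/s0 L1-HIT; vc=[]
#5 0x147→b20/s0 L1-HIT; vc=[]
#6 0x144→b20/s0 L1-HIT; vc=[]
#7 0x14b→b20/s0 L1-HIT; vc=[]
#8 0x4d→b4/s0 MISS; vc=[20]
#9 0x86→b8/s0 MISS; vc=[20,4]
#10 0x4c→b4/s0 VC-HIT; vc=[20,8]
#11 0x5b→b5/s1 MISS; vc=[20,8,21]
#12 0x97→b9/s1 MISS; vc=[8,21,5]
#13 0x5b→b5/s1 VC-HIT; vc=[8,21,9]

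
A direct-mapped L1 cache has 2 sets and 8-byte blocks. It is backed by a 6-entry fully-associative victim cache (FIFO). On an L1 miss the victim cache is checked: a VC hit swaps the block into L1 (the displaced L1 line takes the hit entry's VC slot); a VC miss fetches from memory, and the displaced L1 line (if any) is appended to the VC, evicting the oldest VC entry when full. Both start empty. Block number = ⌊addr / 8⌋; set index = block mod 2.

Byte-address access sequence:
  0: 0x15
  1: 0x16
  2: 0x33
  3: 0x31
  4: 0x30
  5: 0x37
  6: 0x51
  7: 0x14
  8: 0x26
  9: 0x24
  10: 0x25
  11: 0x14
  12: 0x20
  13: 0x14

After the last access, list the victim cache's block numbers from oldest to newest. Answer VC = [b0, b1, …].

VC = [10, 6, 4]

0: 0x15 (blk 2, set 0) → MISS  vc=[]
1: 0x16 (blk 2, set 0) → L1-HIT  vc=[]
2: 0x33 (blk 6, set 0) → MISS  vc=[2]
3: 0x31 (blk 6, set 0) → L1-HIT  vc=[2]
4: 0x30 (blk 6, set 0) → L1-HIT  vc=[2]
5: 0x37 (blk 6, set 0) → L1-HIT  vc=[2]
6: 0x51 (blk 10, set 0) → MISS  vc=[2, 6]
7: 0x14 (blk 2, set 0) → VC-HIT  vc=[10, 6]
8: 0x26 (blk 4, set 0) → MISS  vc=[10, 6, 2]
9: 0x24 (blk 4, set 0) → L1-HIT  vc=[10, 6, 2]
10: 0x25 (blk 4, set 0) → L1-HIT  vc=[10, 6, 2]
11: 0x14 (blk 2, set 0) → VC-HIT  vc=[10, 6, 4]
12: 0x20 (blk 4, set 0) → VC-HIT  vc=[10, 6, 2]
13: 0x14 (blk 2, set 0) → VC-HIT  vc=[10, 6, 4]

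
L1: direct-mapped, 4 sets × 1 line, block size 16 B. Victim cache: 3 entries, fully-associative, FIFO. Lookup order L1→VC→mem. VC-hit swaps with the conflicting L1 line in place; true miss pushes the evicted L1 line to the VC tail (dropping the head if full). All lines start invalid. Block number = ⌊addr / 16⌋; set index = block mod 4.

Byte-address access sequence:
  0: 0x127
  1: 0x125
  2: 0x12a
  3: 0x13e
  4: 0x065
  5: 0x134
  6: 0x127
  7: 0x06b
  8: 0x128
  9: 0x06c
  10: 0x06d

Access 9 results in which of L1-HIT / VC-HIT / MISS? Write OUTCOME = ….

OUTCOME = VC-HIT

  [0] addr=0x127 blk=18 s=2: MISS | VC []
  [1] addr=0x125 blk=18 s=2: L1-HIT | VC []
  [2] addr=0x12a blk=18 s=2: L1-HIT | VC []
  [3] addr=0x13e blk=19 s=3: MISS | VC []
  [4] addr=0x65 blk=6 s=2: MISS | VC [18]
  [5] addr=0x134 blk=19 s=3: L1-HIT | VC [18]
  [6] addr=0x127 blk=18 s=2: VC-HIT | VC [6]
  [7] addr=0x6b blk=6 s=2: VC-HIT | VC [18]
  [8] addr=0x128 blk=18 s=2: VC-HIT | VC [6]
  [9] addr=0x6c blk=6 s=2: VC-HIT | VC [18]
  [10] addr=0x6d blk=6 s=2: L1-HIT | VC [18]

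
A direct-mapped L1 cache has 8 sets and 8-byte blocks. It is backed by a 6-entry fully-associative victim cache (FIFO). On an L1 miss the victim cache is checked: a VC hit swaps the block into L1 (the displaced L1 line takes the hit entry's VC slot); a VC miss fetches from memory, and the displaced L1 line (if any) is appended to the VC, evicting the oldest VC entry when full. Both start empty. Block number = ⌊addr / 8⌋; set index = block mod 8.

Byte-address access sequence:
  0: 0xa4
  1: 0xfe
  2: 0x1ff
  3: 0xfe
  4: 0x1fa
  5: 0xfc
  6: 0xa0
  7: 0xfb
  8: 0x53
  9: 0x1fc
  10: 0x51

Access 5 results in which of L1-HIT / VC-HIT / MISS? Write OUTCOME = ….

OUTCOME = VC-HIT

#0 0xa4→b20/s4 MISS; vc=[]
#1 0xfe→b31/s7 MISS; vc=[]
#2 0x1ff→b63/s7 MISS; vc=[31]
#3 0xfe→b31/s7 VC-HIT; vc=[63]
#4 0x1fa→b63/s7 VC-HIT; vc=[31]
#5 0xfc→b31/s7 VC-HIT; vc=[63]
#6 0xa0→b20/s4 L1-HIT; vc=[63]
#7 0xfb→b31/s7 L1-HIT; vc=[63]
#8 0x53→b10/s2 MISS; vc=[63]
#9 0x1fc→b63/s7 VC-HIT; vc=[31]
#10 0x51→b10/s2 L1-HIT; vc=[31]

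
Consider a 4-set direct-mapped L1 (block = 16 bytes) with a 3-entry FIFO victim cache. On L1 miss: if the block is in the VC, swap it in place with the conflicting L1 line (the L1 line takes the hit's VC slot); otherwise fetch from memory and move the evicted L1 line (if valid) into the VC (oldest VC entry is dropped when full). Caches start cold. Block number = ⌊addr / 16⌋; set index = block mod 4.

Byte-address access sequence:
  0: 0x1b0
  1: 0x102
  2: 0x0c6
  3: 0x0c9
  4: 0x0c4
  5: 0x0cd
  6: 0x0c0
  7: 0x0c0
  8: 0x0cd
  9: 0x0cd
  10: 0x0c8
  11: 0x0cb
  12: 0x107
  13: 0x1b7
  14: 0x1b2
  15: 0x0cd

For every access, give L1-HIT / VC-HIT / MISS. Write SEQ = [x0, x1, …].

SEQ = [MISS, MISS, MISS, L1-HIT, L1-HIT, L1-HIT, L1-HIT, L1-HIT, L1-HIT, L1-HIT, L1-HIT, L1-HIT, VC-HIT, L1-HIT, L1-HIT, VC-HIT]

0: 0x1b0 (blk 27, set 3) → MISS  vc=[]
1: 0x102 (blk 16, set 0) → MISS  vc=[]
2: 0xc6 (blk 12, set 0) → MISS  vc=[16]
3: 0xc9 (blk 12, set 0) → L1-HIT  vc=[16]
4: 0xc4 (blk 12, set 0) → L1-HIT  vc=[16]
5: 0xcd (blk 12, set 0) → L1-HIT  vc=[16]
6: 0xc0 (blk 12, set 0) → L1-HIT  vc=[16]
7: 0xc0 (blk 12, set 0) → L1-HIT  vc=[16]
8: 0xcd (blk 12, set 0) → L1-HIT  vc=[16]
9: 0xcd (blk 12, set 0) → L1-HIT  vc=[16]
10: 0xc8 (blk 12, set 0) → L1-HIT  vc=[16]
11: 0xcb (blk 12, set 0) → L1-HIT  vc=[16]
12: 0x107 (blk 16, set 0) → VC-HIT  vc=[12]
13: 0x1b7 (blk 27, set 3) → L1-HIT  vc=[12]
14: 0x1b2 (blk 27, set 3) → L1-HIT  vc=[12]
15: 0xcd (blk 12, set 0) → VC-HIT  vc=[16]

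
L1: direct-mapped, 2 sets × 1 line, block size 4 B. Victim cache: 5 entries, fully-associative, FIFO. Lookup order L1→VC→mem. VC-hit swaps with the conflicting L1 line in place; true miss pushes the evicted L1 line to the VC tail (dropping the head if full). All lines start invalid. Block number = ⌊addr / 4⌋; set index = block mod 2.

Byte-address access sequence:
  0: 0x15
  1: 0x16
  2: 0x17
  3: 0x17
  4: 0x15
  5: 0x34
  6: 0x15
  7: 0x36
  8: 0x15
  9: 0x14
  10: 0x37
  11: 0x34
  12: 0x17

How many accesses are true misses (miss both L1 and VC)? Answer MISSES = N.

#0 0x15→b5/s1 MISS; vc=[]
#1 0x16→b5/s1 L1-HIT; vc=[]
#2 0x17→b5/s1 L1-HIT; vc=[]
#3 0x17→b5/s1 L1-HIT; vc=[]
#4 0x15→b5/s1 L1-HIT; vc=[]
#5 0x34→b13/s1 MISS; vc=[5]
#6 0x15→b5/s1 VC-HIT; vc=[13]
#7 0x36→b13/s1 VC-HIT; vc=[5]
#8 0x15→b5/s1 VC-HIT; vc=[13]
#9 0x14→b5/s1 L1-HIT; vc=[13]
#10 0x37→b13/s1 VC-HIT; vc=[5]
#11 0x34→b13/s1 L1-HIT; vc=[5]
#12 0x17→b5/s1 VC-HIT; vc=[13]

MISSES = 2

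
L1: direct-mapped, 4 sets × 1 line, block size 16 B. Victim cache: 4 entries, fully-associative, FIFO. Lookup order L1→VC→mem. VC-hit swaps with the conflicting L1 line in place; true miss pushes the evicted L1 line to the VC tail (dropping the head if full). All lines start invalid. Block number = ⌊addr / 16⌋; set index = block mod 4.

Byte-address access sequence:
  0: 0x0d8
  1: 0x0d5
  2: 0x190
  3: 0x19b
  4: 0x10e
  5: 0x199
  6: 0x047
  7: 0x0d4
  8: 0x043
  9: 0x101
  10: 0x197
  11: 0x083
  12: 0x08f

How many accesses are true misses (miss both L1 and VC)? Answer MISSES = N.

MISSES = 5

  [0] addr=0xd8 blk=13 s=1: MISS | VC []
  [1] addr=0xd5 blk=13 s=1: L1-HIT | VC []
  [2] addr=0x190 blk=25 s=1: MISS | VC [13]
  [3] addr=0x19b blk=25 s=1: L1-HIT | VC [13]
  [4] addr=0x10e blk=16 s=0: MISS | VC [13]
  [5] addr=0x199 blk=25 s=1: L1-HIT | VC [13]
  [6] addr=0x47 blk=4 s=0: MISS | VC [13, 16]
  [7] addr=0xd4 blk=13 s=1: VC-HIT | VC [25, 16]
  [8] addr=0x43 blk=4 s=0: L1-HIT | VC [25, 16]
  [9] addr=0x101 blk=16 s=0: VC-HIT | VC [25, 4]
  [10] addr=0x197 blk=25 s=1: VC-HIT | VC [13, 4]
  [11] addr=0x83 blk=8 s=0: MISS | VC [13, 4, 16]
  [12] addr=0x8f blk=8 s=0: L1-HIT | VC [13, 4, 16]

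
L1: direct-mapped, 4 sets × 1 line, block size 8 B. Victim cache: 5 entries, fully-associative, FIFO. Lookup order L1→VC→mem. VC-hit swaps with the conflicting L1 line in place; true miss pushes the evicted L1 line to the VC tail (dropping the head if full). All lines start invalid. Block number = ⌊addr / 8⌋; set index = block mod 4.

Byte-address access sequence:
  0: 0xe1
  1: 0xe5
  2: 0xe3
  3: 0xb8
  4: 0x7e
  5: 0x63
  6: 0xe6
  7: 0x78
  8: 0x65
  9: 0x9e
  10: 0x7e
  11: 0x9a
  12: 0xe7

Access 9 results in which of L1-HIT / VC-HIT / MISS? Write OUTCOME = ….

OUTCOME = MISS

  [0] addr=0xe1 blk=28 s=0: MISS | VC []
  [1] addr=0xe5 blk=28 s=0: L1-HIT | VC []
  [2] addr=0xe3 blk=28 s=0: L1-HIT | VC []
  [3] addr=0xb8 blk=23 s=3: MISS | VC []
  [4] addr=0x7e blk=15 s=3: MISS | VC [23]
  [5] addr=0x63 blk=12 s=0: MISS | VC [23, 28]
  [6] addr=0xe6 blk=28 s=0: VC-HIT | VC [23, 12]
  [7] addr=0x78 blk=15 s=3: L1-HIT | VC [23, 12]
  [8] addr=0x65 blk=12 s=0: VC-HIT | VC [23, 28]
  [9] addr=0x9e blk=19 s=3: MISS | VC [23, 28, 15]
  [10] addr=0x7e blk=15 s=3: VC-HIT | VC [23, 28, 19]
  [11] addr=0x9a blk=19 s=3: VC-HIT | VC [23, 28, 15]
  [12] addr=0xe7 blk=28 s=0: VC-HIT | VC [23, 12, 15]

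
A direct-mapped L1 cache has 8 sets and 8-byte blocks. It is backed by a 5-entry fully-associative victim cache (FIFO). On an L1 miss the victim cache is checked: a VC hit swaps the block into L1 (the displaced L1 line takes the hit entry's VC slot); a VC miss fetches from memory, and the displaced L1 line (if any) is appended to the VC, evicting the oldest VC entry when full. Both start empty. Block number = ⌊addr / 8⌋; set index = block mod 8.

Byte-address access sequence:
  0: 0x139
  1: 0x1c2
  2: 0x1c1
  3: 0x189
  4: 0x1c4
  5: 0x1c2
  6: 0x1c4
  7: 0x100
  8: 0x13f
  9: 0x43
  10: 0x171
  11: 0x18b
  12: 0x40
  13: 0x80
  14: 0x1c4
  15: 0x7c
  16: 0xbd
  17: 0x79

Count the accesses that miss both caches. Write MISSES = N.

  [0] addr=0x139 blk=39 s=7: MISS | VC []
  [1] addr=0x1c2 blk=56 s=0: MISS | VC []
  [2] addr=0x1c1 blk=56 s=0: L1-HIT | VC []
  [3] addr=0x189 blk=49 s=1: MISS | VC []
  [4] addr=0x1c4 blk=56 s=0: L1-HIT | VC []
  [5] addr=0x1c2 blk=56 s=0: L1-HIT | VC []
  [6] addr=0x1c4 blk=56 s=0: L1-HIT | VC []
  [7] addr=0x100 blk=32 s=0: MISS | VC [56]
  [8] addr=0x13f blk=39 s=7: L1-HIT | VC [56]
  [9] addr=0x43 blk=8 s=0: MISS | VC [56, 32]
  [10] addr=0x171 blk=46 s=6: MISS | VC [56, 32]
  [11] addr=0x18b blk=49 s=1: L1-HIT | VC [56, 32]
  [12] addr=0x40 blk=8 s=0: L1-HIT | VC [56, 32]
  [13] addr=0x80 blk=16 s=0: MISS | VC [56, 32, 8]
  [14] addr=0x1c4 blk=56 s=0: VC-HIT | VC [16, 32, 8]
  [15] addr=0x7c blk=15 s=7: MISS | VC [16, 32, 8, 39]
  [16] addr=0xbd blk=23 s=7: MISS | VC [16, 32, 8, 39, 15]
  [17] addr=0x79 blk=15 s=7: VC-HIT | VC [16, 32, 8, 39, 23]

MISSES = 9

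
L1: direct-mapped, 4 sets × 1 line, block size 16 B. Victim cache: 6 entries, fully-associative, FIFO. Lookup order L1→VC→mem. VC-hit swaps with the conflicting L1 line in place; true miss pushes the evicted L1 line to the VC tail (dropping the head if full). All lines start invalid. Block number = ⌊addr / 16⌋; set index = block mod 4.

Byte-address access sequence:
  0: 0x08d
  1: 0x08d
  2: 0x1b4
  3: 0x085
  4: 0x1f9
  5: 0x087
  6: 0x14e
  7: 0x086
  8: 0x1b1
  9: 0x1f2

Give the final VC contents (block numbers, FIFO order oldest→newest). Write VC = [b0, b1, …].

#0 0x8d→b8/s0 MISS; vc=[]
#1 0x8d→b8/s0 L1-HIT; vc=[]
#2 0x1b4→b27/s3 MISS; vc=[]
#3 0x85→b8/s0 L1-HIT; vc=[]
#4 0x1f9→b31/s3 MISS; vc=[27]
#5 0x87→b8/s0 L1-HIT; vc=[27]
#6 0x14e→b20/s0 MISS; vc=[27,8]
#7 0x86→b8/s0 VC-HIT; vc=[27,20]
#8 0x1b1→b27/s3 VC-HIT; vc=[31,20]
#9 0x1f2→b31/s3 VC-HIT; vc=[27,20]

VC = [27, 20]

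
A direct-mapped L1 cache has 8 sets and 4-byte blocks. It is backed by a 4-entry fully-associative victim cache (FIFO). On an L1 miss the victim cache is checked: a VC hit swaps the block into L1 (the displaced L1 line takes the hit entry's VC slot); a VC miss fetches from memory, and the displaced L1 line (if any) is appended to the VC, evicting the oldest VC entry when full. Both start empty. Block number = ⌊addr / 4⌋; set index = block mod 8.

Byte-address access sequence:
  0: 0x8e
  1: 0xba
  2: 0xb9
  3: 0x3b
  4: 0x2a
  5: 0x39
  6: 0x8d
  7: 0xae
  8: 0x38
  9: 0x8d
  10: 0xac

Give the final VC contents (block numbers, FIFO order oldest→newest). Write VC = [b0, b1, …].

0: 0x8e (blk 35, set 3) → MISS  vc=[]
1: 0xba (blk 46, set 6) → MISS  vc=[]
2: 0xb9 (blk 46, set 6) → L1-HIT  vc=[]
3: 0x3b (blk 14, set 6) → MISS  vc=[46]
4: 0x2a (blk 10, set 2) → MISS  vc=[46]
5: 0x39 (blk 14, set 6) → L1-HIT  vc=[46]
6: 0x8d (blk 35, set 3) → L1-HIT  vc=[46]
7: 0xae (blk 43, set 3) → MISS  vc=[46, 35]
8: 0x38 (blk 14, set 6) → L1-HIT  vc=[46, 35]
9: 0x8d (blk 35, set 3) → VC-HIT  vc=[46, 43]
10: 0xac (blk 43, set 3) → VC-HIT  vc=[46, 35]

VC = [46, 35]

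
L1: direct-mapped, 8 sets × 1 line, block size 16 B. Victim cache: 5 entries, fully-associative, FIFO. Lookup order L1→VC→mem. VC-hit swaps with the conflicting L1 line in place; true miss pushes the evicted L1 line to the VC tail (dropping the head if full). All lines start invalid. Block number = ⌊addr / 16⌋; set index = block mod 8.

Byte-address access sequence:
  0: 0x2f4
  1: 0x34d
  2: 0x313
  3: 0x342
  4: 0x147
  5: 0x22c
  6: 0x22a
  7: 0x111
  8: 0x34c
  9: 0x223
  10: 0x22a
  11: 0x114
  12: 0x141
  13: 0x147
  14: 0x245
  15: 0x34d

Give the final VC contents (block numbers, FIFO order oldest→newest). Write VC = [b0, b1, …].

VC = [36, 49, 20]

0: 0x2f4 (blk 47, set 7) → MISS  vc=[]
1: 0x34d (blk 52, set 4) → MISS  vc=[]
2: 0x313 (blk 49, set 1) → MISS  vc=[]
3: 0x342 (blk 52, set 4) → L1-HIT  vc=[]
4: 0x147 (blk 20, set 4) → MISS  vc=[52]
5: 0x22c (blk 34, set 2) → MISS  vc=[52]
6: 0x22a (blk 34, set 2) → L1-HIT  vc=[52]
7: 0x111 (blk 17, set 1) → MISS  vc=[52, 49]
8: 0x34c (blk 52, set 4) → VC-HIT  vc=[20, 49]
9: 0x223 (blk 34, set 2) → L1-HIT  vc=[20, 49]
10: 0x22a (blk 34, set 2) → L1-HIT  vc=[20, 49]
11: 0x114 (blk 17, set 1) → L1-HIT  vc=[20, 49]
12: 0x141 (blk 20, set 4) → VC-HIT  vc=[52, 49]
13: 0x147 (blk 20, set 4) → L1-HIT  vc=[52, 49]
14: 0x245 (blk 36, set 4) → MISS  vc=[52, 49, 20]
15: 0x34d (blk 52, set 4) → VC-HIT  vc=[36, 49, 20]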